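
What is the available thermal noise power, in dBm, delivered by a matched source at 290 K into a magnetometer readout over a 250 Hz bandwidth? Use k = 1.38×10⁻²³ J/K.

P_n = kTB = 1.38×10⁻²³ × 290 × 2.50×10² = 1.00×10⁻¹⁸ W
In dBm: 10 log₁₀(1.00×10⁻¹⁸ / 10⁻³) = −150.0 dBm

−150.0 dBm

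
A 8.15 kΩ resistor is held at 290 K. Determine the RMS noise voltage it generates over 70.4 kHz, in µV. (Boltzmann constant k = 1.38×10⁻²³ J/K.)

V_n = √(4kTRB)
4kTRB = 4 × 1.38×10⁻²³ × 290 × 8.15×10³ × 7.04×10⁴ = 9.18×10⁻¹² V²
V_n = √(9.18×10⁻¹²) = 3.03×10⁻⁶ V = 3.03 µV

3.03 µV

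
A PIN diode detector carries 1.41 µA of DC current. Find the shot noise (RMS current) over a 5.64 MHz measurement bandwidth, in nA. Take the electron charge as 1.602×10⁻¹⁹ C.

I_n = √(2qI·B)
2qI·B = 2 × 1.602×10⁻¹⁹ × 1.41×10⁻⁶ × 5.64×10⁶ = 2.55×10⁻¹⁸ A²
I_n = √(2.55×10⁻¹⁸) = 1.60×10⁻⁹ A = 1.60 nA

1.60 nA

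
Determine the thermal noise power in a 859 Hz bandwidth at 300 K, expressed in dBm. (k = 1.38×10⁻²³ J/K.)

P_n = kTB = 1.38×10⁻²³ × 300 × 8.59×10² = 3.56×10⁻¹⁸ W
In dBm: 10 log₁₀(3.56×10⁻¹⁸ / 10⁻³) = −144.5 dBm

−144.5 dBm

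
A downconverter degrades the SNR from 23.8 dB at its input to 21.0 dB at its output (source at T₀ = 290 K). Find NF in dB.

NF (dB) = SNR_in(dB) − SNR_out(dB) when the source is at T₀
NF = 23.8 − 21.0 = 2.8 dB

2.8 dB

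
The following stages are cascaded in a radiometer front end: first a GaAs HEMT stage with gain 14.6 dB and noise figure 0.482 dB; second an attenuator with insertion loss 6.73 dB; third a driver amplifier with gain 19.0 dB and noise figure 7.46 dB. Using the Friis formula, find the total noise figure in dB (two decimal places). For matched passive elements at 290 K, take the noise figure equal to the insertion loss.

2.99 dB

Convert to linear (a loss of L dB is a gain of −L dB): F_i = 10^(NF_i/10), G_i = 10^(G_i,dB/10)
  Stage 1: F_1 = 10^(0.482/10) = 1.117, G_1 = 10^(14.6/10) = 28.84
  Stage 2: F_2 = 10^(6.73/10) = 4.710, G_2 = 10^(−6.73/10) = 0.2123
  Stage 3: F_3 = 10^(7.46/10) = 5.572, G_3 = 10^(19.0/10) = 79.43
Friis cascade:
  F = 1.117 + (4.710 − 1)/28.84 + (5.572 − 1)/6.124 = 1.993
NF = 10 log₁₀(1.993) = 2.99 dB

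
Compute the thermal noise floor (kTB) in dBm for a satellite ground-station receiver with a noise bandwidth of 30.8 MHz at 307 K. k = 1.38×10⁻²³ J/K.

P_n = kTB = 1.38×10⁻²³ × 307 × 3.08×10⁷ = 1.30×10⁻¹³ W
In dBm: 10 log₁₀(1.30×10⁻¹³ / 10⁻³) = −98.8 dBm

−98.8 dBm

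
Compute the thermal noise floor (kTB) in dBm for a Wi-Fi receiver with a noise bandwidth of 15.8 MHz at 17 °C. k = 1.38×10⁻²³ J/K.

T = 17 °C + 273.15 = 290.15 K
P_n = kTB = 1.38×10⁻²³ × 290.15 × 1.58×10⁷ = 6.33×10⁻¹⁴ W
In dBm: 10 log₁₀(6.33×10⁻¹⁴ / 10⁻³) = −102.0 dBm

−102.0 dBm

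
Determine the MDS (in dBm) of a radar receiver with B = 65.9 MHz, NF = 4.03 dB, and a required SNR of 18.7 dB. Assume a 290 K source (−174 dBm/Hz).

−73.1 dBm

Sensitivity = −174 + 10 log₁₀(B) + NF + SNR_min
= −174 + 78.19 + 4.03 + 18.7
= −73.08 dBm → −73.1 dBm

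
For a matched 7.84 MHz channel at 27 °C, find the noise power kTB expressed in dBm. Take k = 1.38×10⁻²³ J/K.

−104.9 dBm

T = 27 °C + 273.15 = 300.15 K
P_n = kTB = 1.38×10⁻²³ × 300.15 × 7.84×10⁶ = 3.25×10⁻¹⁴ W
In dBm: 10 log₁₀(3.25×10⁻¹⁴ / 10⁻³) = −104.9 dBm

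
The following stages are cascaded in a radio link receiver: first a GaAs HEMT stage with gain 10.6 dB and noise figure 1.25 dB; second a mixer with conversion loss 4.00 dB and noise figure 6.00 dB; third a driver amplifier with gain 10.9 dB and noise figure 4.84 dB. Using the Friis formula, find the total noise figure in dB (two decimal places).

Convert to linear (a loss of L dB is a gain of −L dB): F_i = 10^(NF_i/10), G_i = 10^(G_i,dB/10)
  Stage 1: F_1 = 10^(1.25/10) = 1.334, G_1 = 10^(10.6/10) = 11.48
  Stage 2: F_2 = 10^(6.00/10) = 3.981, G_2 = 10^(−4.00/10) = 0.3981
  Stage 3: F_3 = 10^(4.84/10) = 3.048, G_3 = 10^(10.9/10) = 12.30
Friis cascade:
  F = 1.334 + (3.981 − 1)/11.48 + (3.048 − 1)/4.571 = 2.041
NF = 10 log₁₀(2.041) = 3.10 dB

3.10 dB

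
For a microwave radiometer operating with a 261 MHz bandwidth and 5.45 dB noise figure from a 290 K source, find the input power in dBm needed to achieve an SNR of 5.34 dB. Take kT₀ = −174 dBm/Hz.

−79.0 dBm

Sensitivity = −174 + 10 log₁₀(B) + NF + SNR_min
= −174 + 84.17 + 5.45 + 5.34
= −79.04 dBm → −79.0 dBm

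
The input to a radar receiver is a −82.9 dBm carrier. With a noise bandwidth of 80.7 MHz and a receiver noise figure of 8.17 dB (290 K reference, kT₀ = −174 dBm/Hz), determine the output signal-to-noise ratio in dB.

3.9 dB

Noise floor: N = −174 + 10 log₁₀(B) + NF
10 log₁₀(8.07×10⁷) = 79.07 dB
N = −174 + 79.07 + 8.17 = −86.76 dBm
SNR = P_sig − N = −82.9 − (−86.76) = 3.86 dB → 3.9 dB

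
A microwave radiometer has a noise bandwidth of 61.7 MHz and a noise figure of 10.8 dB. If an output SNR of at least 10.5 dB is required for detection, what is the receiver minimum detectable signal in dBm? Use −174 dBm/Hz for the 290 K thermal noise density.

Sensitivity = −174 + 10 log₁₀(B) + NF + SNR_min
= −174 + 77.9 + 10.8 + 10.5
= −74.8 dBm → −74.8 dBm

−74.8 dBm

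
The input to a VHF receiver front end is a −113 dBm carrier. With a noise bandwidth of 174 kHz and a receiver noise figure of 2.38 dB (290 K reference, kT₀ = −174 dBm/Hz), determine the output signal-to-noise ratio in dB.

Noise floor: N = −174 + 10 log₁₀(B) + NF
10 log₁₀(1.74×10⁵) = 52.41 dB
N = −174 + 52.41 + 2.38 = −119.21 dBm
SNR = P_sig − N = −113 − (−119.21) = 6.21 dB → 6.2 dB

6.2 dB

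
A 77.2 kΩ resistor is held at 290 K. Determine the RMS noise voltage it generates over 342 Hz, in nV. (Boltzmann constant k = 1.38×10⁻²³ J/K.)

V_n = √(4kTRB)
4kTRB = 4 × 1.38×10⁻²³ × 290 × 7.72×10⁴ × 3.42×10² = 4.23×10⁻¹³ V²
V_n = √(4.23×10⁻¹³) = 6.50×10⁻⁷ V = 650 nV

650 nV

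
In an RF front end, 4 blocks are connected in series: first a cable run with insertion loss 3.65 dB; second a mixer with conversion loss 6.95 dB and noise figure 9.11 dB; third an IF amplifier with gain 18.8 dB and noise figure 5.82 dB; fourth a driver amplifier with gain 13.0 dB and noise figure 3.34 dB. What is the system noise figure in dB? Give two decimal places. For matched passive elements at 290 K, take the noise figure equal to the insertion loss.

17.11 dB

Convert to linear (a loss of L dB is a gain of −L dB): F_i = 10^(NF_i/10), G_i = 10^(G_i,dB/10)
  Stage 1: F_1 = 10^(3.65/10) = 2.317, G_1 = 10^(−3.65/10) = 0.4315
  Stage 2: F_2 = 10^(9.11/10) = 8.147, G_2 = 10^(−6.95/10) = 0.2018
  Stage 3: F_3 = 10^(5.82/10) = 3.819, G_3 = 10^(18.8/10) = 75.86
  Stage 4: F_4 = 10^(3.34/10) = 2.158, G_4 = 10^(13.0/10) = 19.95
Friis cascade:
  F = 2.317 + (8.147 − 1)/0.4315 + (3.819 − 1)/0.08710 + (2.158 − 1)/6.607 = 51.43
NF = 10 log₁₀(51.43) = 17.11 dB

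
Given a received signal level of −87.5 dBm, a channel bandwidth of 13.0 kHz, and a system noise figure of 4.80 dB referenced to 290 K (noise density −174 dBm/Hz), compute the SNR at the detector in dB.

Noise floor: N = −174 + 10 log₁₀(B) + NF
10 log₁₀(1.30×10⁴) = 41.14 dB
N = −174 + 41.14 + 4.80 = −128.06 dBm
SNR = P_sig − N = −87.5 − (−128.06) = 40.56 dB → 40.6 dB

40.6 dB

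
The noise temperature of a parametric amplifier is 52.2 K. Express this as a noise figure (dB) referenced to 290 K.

0.719 dB

F = 1 + T_e/T₀ = 1 + 52.2/290 = 1.18
NF = 10 log₁₀(1.18) = 0.719 dB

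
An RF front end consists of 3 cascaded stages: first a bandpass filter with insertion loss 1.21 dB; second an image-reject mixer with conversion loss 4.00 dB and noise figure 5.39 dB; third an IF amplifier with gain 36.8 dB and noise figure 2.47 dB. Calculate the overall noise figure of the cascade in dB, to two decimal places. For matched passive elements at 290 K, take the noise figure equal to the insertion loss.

Convert to linear (a loss of L dB is a gain of −L dB): F_i = 10^(NF_i/10), G_i = 10^(G_i,dB/10)
  Stage 1: F_1 = 10^(1.21/10) = 1.321, G_1 = 10^(−1.21/10) = 0.7568
  Stage 2: F_2 = 10^(5.39/10) = 3.459, G_2 = 10^(−4.00/10) = 0.3981
  Stage 3: F_3 = 10^(2.47/10) = 1.766, G_3 = 10^(36.8/10) = 4786
Friis cascade:
  F = 1.321 + (3.459 − 1)/0.7568 + (1.766 − 1)/0.3013 = 7.113
NF = 10 log₁₀(7.113) = 8.52 dB

8.52 dB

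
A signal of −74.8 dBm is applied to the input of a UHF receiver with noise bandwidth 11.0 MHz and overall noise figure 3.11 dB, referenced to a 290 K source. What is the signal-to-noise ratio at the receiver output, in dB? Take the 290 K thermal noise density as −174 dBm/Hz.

25.7 dB

Noise floor: N = −174 + 10 log₁₀(B) + NF
10 log₁₀(1.10×10⁷) = 70.41 dB
N = −174 + 70.41 + 3.11 = −100.48 dBm
SNR = P_sig − N = −74.8 − (−100.48) = 25.68 dB → 25.7 dB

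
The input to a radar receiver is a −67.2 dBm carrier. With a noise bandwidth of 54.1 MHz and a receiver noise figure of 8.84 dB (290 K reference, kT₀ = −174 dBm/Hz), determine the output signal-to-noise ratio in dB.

Noise floor: N = −174 + 10 log₁₀(B) + NF
10 log₁₀(5.41×10⁷) = 77.33 dB
N = −174 + 77.33 + 8.84 = −87.83 dBm
SNR = P_sig − N = −67.2 − (−87.83) = 20.63 dB → 20.6 dB

20.6 dB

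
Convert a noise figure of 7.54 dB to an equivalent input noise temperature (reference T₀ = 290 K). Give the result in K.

1356 K

F = 10^(7.54/10) = 5.67545
T_e = (F − 1)·T₀ = (5.67545 − 1) × 290 = 1356 K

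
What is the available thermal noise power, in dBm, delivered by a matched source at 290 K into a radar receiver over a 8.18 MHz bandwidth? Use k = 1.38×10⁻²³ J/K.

P_n = kTB = 1.38×10⁻²³ × 290 × 8.18×10⁶ = 3.27×10⁻¹⁴ W
In dBm: 10 log₁₀(3.27×10⁻¹⁴ / 10⁻³) = −104.8 dBm

−104.8 dBm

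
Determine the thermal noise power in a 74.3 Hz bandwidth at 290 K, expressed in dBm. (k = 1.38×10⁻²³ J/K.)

−155.3 dBm

P_n = kTB = 1.38×10⁻²³ × 290 × 7.43×10¹ = 2.97×10⁻¹⁹ W
In dBm: 10 log₁₀(2.97×10⁻¹⁹ / 10⁻³) = −155.3 dBm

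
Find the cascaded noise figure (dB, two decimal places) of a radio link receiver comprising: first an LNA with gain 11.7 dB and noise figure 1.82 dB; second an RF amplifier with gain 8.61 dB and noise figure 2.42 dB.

1.96 dB

Convert to linear (a loss of L dB is a gain of −L dB): F_i = 10^(NF_i/10), G_i = 10^(G_i,dB/10)
  Stage 1: F_1 = 10^(1.82/10) = 1.521, G_1 = 10^(11.7/10) = 14.79
  Stage 2: F_2 = 10^(2.42/10) = 1.746, G_2 = 10^(8.61/10) = 7.261
Friis cascade:
  F = 1.521 + (1.746 − 1)/14.79 = 1.571
NF = 10 log₁₀(1.571) = 1.96 dB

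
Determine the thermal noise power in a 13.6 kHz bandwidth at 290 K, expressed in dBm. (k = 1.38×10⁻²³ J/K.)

−132.6 dBm

P_n = kTB = 1.38×10⁻²³ × 290 × 1.36×10⁴ = 5.44×10⁻¹⁷ W
In dBm: 10 log₁₀(5.44×10⁻¹⁷ / 10⁻³) = −132.6 dBm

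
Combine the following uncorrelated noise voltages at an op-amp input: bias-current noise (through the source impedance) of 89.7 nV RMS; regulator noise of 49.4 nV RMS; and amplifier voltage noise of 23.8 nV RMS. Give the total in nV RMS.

Uncorrelated sources add in power (mean-square): V_tot = √(ΣV_i²)
V_tot = √[(8.97×10⁻⁸)² + (4.94×10⁻⁸)² + (2.38×10⁻⁸)²] = 1.05×10⁻⁷ V = 105 nV

105 nV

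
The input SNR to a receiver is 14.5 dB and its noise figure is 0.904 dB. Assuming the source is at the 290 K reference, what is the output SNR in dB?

By definition F = SNR_in/SNR_out, so in dB: SNR_out = SNR_in − NF
SNR_out = 14.5 − 0.904 = 13.596 dB

13.596 dB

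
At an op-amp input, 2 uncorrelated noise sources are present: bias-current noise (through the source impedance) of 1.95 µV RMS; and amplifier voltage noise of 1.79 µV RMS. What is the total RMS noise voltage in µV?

Uncorrelated sources add in power (mean-square): V_tot = √(ΣV_i²)
V_tot = √[(1.95×10⁻⁶)² + (1.79×10⁻⁶)²] = 2.65×10⁻⁶ V = 2.65 µV

2.65 µV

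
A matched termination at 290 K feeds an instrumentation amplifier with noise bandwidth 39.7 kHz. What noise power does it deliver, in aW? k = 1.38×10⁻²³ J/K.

P_n = kTB = 1.38×10⁻²³ × 290 × 3.97×10⁴ = 1.59×10⁻¹⁶ W = 159 aW

159 aW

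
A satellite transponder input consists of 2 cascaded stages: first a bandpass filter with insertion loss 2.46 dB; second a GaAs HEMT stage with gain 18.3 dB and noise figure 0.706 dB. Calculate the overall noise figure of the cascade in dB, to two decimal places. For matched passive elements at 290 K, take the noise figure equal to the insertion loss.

3.17 dB

Convert to linear (a loss of L dB is a gain of −L dB): F_i = 10^(NF_i/10), G_i = 10^(G_i,dB/10)
  Stage 1: F_1 = 10^(2.46/10) = 1.762, G_1 = 10^(−2.46/10) = 0.5675
  Stage 2: F_2 = 10^(0.706/10) = 1.177, G_2 = 10^(18.3/10) = 67.61
Friis cascade:
  F = 1.762 + (1.177 − 1)/0.5675 = 2.073
NF = 10 log₁₀(2.073) = 3.17 dB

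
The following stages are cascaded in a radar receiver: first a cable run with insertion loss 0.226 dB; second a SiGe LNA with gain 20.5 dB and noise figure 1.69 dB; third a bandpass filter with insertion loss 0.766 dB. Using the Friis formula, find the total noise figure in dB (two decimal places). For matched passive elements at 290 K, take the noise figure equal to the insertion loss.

1.92 dB

Convert to linear (a loss of L dB is a gain of −L dB): F_i = 10^(NF_i/10), G_i = 10^(G_i,dB/10)
  Stage 1: F_1 = 10^(0.226/10) = 1.053, G_1 = 10^(−0.226/10) = 0.9493
  Stage 2: F_2 = 10^(1.69/10) = 1.476, G_2 = 10^(20.5/10) = 112.2
  Stage 3: F_3 = 10^(0.766/10) = 1.193, G_3 = 10^(−0.766/10) = 0.8383
Friis cascade:
  F = 1.053 + (1.476 − 1)/0.9493 + (1.193 − 1)/106.5 = 1.556
NF = 10 log₁₀(1.556) = 1.92 dB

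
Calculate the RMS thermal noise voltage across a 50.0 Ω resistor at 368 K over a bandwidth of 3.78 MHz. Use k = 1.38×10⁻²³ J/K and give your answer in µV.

1.96 µV

V_n = √(4kTRB)
4kTRB = 4 × 1.38×10⁻²³ × 368 × 5.00×10¹ × 3.78×10⁶ = 3.84×10⁻¹² V²
V_n = √(3.84×10⁻¹²) = 1.96×10⁻⁶ V = 1.96 µV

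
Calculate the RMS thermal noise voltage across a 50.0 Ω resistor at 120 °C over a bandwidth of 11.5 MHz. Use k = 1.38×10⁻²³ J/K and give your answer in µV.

T = 120 °C + 273.15 = 393.15 K
V_n = √(4kTRB)
4kTRB = 4 × 1.38×10⁻²³ × 393.15 × 5.00×10¹ × 1.15×10⁷ = 1.25×10⁻¹¹ V²
V_n = √(1.25×10⁻¹¹) = 3.53×10⁻⁶ V = 3.53 µV

3.53 µV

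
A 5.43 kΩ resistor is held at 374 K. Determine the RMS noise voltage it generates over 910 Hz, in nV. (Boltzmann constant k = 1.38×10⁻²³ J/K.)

319 nV

V_n = √(4kTRB)
4kTRB = 4 × 1.38×10⁻²³ × 374 × 5.43×10³ × 9.10×10² = 1.02×10⁻¹³ V²
V_n = √(1.02×10⁻¹³) = 3.19×10⁻⁷ V = 319 nV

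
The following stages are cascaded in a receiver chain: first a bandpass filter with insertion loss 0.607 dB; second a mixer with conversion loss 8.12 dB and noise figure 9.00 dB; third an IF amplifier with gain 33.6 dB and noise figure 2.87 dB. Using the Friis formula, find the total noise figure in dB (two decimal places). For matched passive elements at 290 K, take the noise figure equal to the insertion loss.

Convert to linear (a loss of L dB is a gain of −L dB): F_i = 10^(NF_i/10), G_i = 10^(G_i,dB/10)
  Stage 1: F_1 = 10^(0.607/10) = 1.150, G_1 = 10^(−0.607/10) = 0.8696
  Stage 2: F_2 = 10^(9.00/10) = 7.943, G_2 = 10^(−8.12/10) = 0.1542
  Stage 3: F_3 = 10^(2.87/10) = 1.936, G_3 = 10^(33.6/10) = 2291
Friis cascade:
  F = 1.150 + (7.943 − 1)/0.8696 + (1.936 − 1)/0.1341 = 16.12
NF = 10 log₁₀(16.12) = 12.07 dB

12.07 dB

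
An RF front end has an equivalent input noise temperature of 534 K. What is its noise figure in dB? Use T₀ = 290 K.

4.54 dB

F = 1 + T_e/T₀ = 1 + 534/290 = 2.84138
NF = 10 log₁₀(2.84138) = 4.54 dB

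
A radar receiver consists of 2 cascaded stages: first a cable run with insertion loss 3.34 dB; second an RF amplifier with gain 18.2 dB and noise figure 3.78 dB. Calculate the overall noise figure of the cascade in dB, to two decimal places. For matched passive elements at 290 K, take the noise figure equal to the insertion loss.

Convert to linear (a loss of L dB is a gain of −L dB): F_i = 10^(NF_i/10), G_i = 10^(G_i,dB/10)
  Stage 1: F_1 = 10^(3.34/10) = 2.158, G_1 = 10^(−3.34/10) = 0.4634
  Stage 2: F_2 = 10^(3.78/10) = 2.388, G_2 = 10^(18.2/10) = 66.07
Friis cascade:
  F = 2.158 + (2.388 − 1)/0.4634 = 5.152
NF = 10 log₁₀(5.152) = 7.12 dB

7.12 dB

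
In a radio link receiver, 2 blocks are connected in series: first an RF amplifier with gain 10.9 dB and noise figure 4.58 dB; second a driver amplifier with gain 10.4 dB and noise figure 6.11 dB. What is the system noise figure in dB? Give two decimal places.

Convert to linear (a loss of L dB is a gain of −L dB): F_i = 10^(NF_i/10), G_i = 10^(G_i,dB/10)
  Stage 1: F_1 = 10^(4.58/10) = 2.871, G_1 = 10^(10.9/10) = 12.30
  Stage 2: F_2 = 10^(6.11/10) = 4.083, G_2 = 10^(10.4/10) = 10.96
Friis cascade:
  F = 2.871 + (4.083 − 1)/12.30 = 3.121
NF = 10 log₁₀(3.121) = 4.94 dB

4.94 dB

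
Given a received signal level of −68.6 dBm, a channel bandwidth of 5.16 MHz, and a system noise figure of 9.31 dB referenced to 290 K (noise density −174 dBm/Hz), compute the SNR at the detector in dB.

Noise floor: N = −174 + 10 log₁₀(B) + NF
10 log₁₀(5.16×10⁶) = 67.13 dB
N = −174 + 67.13 + 9.31 = −97.56 dBm
SNR = P_sig − N = −68.6 − (−97.56) = 28.96 dB → 29.0 dB

29.0 dB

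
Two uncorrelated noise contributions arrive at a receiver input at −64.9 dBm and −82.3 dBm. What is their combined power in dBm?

−64.8 dBm

Convert to linear, add, convert back:
P₁ = 3.24×10⁻¹⁰ W, P₂ = 5.89×10⁻¹² W
P_tot = 3.29×10⁻¹⁰ W → 10 log₁₀(P_tot / 10⁻³) = −64.8 dBm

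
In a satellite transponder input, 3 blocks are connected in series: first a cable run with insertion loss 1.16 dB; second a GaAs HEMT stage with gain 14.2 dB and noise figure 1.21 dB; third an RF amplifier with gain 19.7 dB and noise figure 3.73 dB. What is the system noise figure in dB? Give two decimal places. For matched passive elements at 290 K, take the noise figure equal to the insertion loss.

Convert to linear (a loss of L dB is a gain of −L dB): F_i = 10^(NF_i/10), G_i = 10^(G_i,dB/10)
  Stage 1: F_1 = 10^(1.16/10) = 1.306, G_1 = 10^(−1.16/10) = 0.7656
  Stage 2: F_2 = 10^(1.21/10) = 1.321, G_2 = 10^(14.2/10) = 26.30
  Stage 3: F_3 = 10^(3.73/10) = 2.360, G_3 = 10^(19.7/10) = 93.33
Friis cascade:
  F = 1.306 + (1.321 − 1)/0.7656 + (2.360 − 1)/20.14 = 1.793
NF = 10 log₁₀(1.793) = 2.54 dB

2.54 dB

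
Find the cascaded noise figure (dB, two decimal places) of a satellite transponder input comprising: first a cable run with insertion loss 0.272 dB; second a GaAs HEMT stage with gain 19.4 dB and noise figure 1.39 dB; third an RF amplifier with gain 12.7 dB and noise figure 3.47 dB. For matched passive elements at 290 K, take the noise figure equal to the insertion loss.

Convert to linear (a loss of L dB is a gain of −L dB): F_i = 10^(NF_i/10), G_i = 10^(G_i,dB/10)
  Stage 1: F_1 = 10^(0.272/10) = 1.065, G_1 = 10^(−0.272/10) = 0.9393
  Stage 2: F_2 = 10^(1.39/10) = 1.377, G_2 = 10^(19.4/10) = 87.10
  Stage 3: F_3 = 10^(3.47/10) = 2.223, G_3 = 10^(12.7/10) = 18.62
Friis cascade:
  F = 1.065 + (1.377 − 1)/0.9393 + (2.223 − 1)/81.81 = 1.481
NF = 10 log₁₀(1.481) = 1.71 dB

1.71 dB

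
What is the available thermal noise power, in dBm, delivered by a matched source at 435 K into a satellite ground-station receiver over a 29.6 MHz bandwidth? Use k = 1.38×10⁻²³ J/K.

−97.5 dBm

P_n = kTB = 1.38×10⁻²³ × 435 × 2.96×10⁷ = 1.78×10⁻¹³ W
In dBm: 10 log₁₀(1.78×10⁻¹³ / 10⁻³) = −97.5 dBm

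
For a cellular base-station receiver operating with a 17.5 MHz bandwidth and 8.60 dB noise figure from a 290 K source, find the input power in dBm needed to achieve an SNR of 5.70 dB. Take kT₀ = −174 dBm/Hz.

−87.3 dBm

Sensitivity = −174 + 10 log₁₀(B) + NF + SNR_min
= −174 + 72.43 + 8.60 + 5.70
= −87.27 dBm → −87.3 dBm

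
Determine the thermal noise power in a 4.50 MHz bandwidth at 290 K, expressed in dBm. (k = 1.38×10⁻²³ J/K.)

−107.4 dBm

P_n = kTB = 1.38×10⁻²³ × 290 × 4.50×10⁶ = 1.80×10⁻¹⁴ W
In dBm: 10 log₁₀(1.80×10⁻¹⁴ / 10⁻³) = −107.4 dBm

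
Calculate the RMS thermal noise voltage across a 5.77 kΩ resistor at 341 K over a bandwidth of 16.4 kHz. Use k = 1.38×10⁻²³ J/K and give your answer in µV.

V_n = √(4kTRB)
4kTRB = 4 × 1.38×10⁻²³ × 341 × 5.77×10³ × 1.64×10⁴ = 1.78×10⁻¹² V²
V_n = √(1.78×10⁻¹²) = 1.33×10⁻⁶ V = 1.33 µV

1.33 µV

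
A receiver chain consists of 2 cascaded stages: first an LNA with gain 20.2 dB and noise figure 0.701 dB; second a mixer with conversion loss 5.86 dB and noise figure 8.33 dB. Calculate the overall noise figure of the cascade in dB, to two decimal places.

0.90 dB

Convert to linear (a loss of L dB is a gain of −L dB): F_i = 10^(NF_i/10), G_i = 10^(G_i,dB/10)
  Stage 1: F_1 = 10^(0.701/10) = 1.175, G_1 = 10^(20.2/10) = 104.7
  Stage 2: F_2 = 10^(8.33/10) = 6.808, G_2 = 10^(−5.86/10) = 0.2594
Friis cascade:
  F = 1.175 + (6.808 − 1)/104.7 = 1.231
NF = 10 log₁₀(1.231) = 0.90 dB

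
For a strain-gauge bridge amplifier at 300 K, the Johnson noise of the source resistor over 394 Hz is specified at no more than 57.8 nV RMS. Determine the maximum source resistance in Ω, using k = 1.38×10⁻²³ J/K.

Johnson–Nyquist: V_n = √(4kTRB) ⇒ R = V_n² / (4kTB)
4kTB = 4 × 1.38×10⁻²³ × 300 × 3.94×10² = 6.52×10⁻¹⁸
R = (5.78×10⁻⁸)² / 6.52×10⁻¹⁸ = 5.12×10² Ω = 512 Ω

512 Ω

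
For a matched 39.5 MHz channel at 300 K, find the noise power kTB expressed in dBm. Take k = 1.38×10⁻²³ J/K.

P_n = kTB = 1.38×10⁻²³ × 300 × 3.95×10⁷ = 1.64×10⁻¹³ W
In dBm: 10 log₁₀(1.64×10⁻¹³ / 10⁻³) = −97.9 dBm

−97.9 dBm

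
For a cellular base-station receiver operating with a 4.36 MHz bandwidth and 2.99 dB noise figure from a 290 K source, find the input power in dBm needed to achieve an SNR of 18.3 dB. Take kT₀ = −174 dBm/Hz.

−86.3 dBm

Sensitivity = −174 + 10 log₁₀(B) + NF + SNR_min
= −174 + 66.39 + 2.99 + 18.3
= −86.32 dBm → −86.3 dBm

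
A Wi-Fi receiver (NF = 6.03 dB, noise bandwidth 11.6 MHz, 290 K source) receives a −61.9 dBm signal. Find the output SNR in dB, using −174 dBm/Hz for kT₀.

35.4 dB

Noise floor: N = −174 + 10 log₁₀(B) + NF
10 log₁₀(1.16×10⁷) = 70.64 dB
N = −174 + 70.64 + 6.03 = −97.33 dBm
SNR = P_sig − N = −61.9 − (−97.33) = 35.43 dB → 35.4 dB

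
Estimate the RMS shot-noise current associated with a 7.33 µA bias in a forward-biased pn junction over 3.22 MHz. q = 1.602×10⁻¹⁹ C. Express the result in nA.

2.75 nA

I_n = √(2qI·B)
2qI·B = 2 × 1.602×10⁻¹⁹ × 7.33×10⁻⁶ × 3.22×10⁶ = 7.56×10⁻¹⁸ A²
I_n = √(7.56×10⁻¹⁸) = 2.75×10⁻⁹ A = 2.75 nA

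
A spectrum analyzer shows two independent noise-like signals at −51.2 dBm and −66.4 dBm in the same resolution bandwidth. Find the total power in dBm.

−51.1 dBm

Convert to linear, add, convert back:
P₁ = 7.59×10⁻⁹ W, P₂ = 2.29×10⁻¹⁰ W
P_tot = 7.81×10⁻⁹ W → 10 log₁₀(P_tot / 10⁻³) = −51.1 dBm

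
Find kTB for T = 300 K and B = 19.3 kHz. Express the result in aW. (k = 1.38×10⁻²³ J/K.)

79.9 aW

P_n = kTB = 1.38×10⁻²³ × 300 × 1.93×10⁴ = 7.99×10⁻¹⁷ W = 79.9 aW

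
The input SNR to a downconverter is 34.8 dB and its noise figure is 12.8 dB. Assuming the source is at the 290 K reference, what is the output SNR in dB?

By definition F = SNR_in/SNR_out, so in dB: SNR_out = SNR_in − NF
SNR_out = 34.8 − 12.8 = 22.0 dB

22.0 dB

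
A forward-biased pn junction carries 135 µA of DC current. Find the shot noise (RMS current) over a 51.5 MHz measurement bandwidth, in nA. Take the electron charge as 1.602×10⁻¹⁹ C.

I_n = √(2qI·B)
2qI·B = 2 × 1.602×10⁻¹⁹ × 1.35×10⁻⁴ × 5.15×10⁷ = 2.23×10⁻¹⁵ A²
I_n = √(2.23×10⁻¹⁵) = 4.72×10⁻⁸ A = 47.2 nA

47.2 nA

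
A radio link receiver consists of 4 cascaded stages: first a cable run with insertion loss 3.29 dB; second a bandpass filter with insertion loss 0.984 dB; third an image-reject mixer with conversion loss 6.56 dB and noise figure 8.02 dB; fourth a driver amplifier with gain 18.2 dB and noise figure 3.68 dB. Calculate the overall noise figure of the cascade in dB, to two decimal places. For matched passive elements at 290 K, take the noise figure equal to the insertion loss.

Convert to linear (a loss of L dB is a gain of −L dB): F_i = 10^(NF_i/10), G_i = 10^(G_i,dB/10)
  Stage 1: F_1 = 10^(3.29/10) = 2.133, G_1 = 10^(−3.29/10) = 0.4688
  Stage 2: F_2 = 10^(0.984/10) = 1.254, G_2 = 10^(−0.984/10) = 0.7973
  Stage 3: F_3 = 10^(8.02/10) = 6.339, G_3 = 10^(−6.56/10) = 0.2208
  Stage 4: F_4 = 10^(3.68/10) = 2.333, G_4 = 10^(18.2/10) = 66.07
Friis cascade:
  F = 2.133 + (1.254 − 1)/0.4688 + (6.339 − 1)/0.3738 + (2.333 − 1)/0.08253 = 33.12
NF = 10 log₁₀(33.12) = 15.20 dB

15.20 dB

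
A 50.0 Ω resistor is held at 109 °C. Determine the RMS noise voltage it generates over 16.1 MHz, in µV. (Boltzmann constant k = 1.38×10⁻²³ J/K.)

T = 109 °C + 273.15 = 382.15 K
V_n = √(4kTRB)
4kTRB = 4 × 1.38×10⁻²³ × 382.15 × 5.00×10¹ × 1.61×10⁷ = 1.70×10⁻¹¹ V²
V_n = √(1.70×10⁻¹¹) = 4.12×10⁻⁶ V = 4.12 µV

4.12 µV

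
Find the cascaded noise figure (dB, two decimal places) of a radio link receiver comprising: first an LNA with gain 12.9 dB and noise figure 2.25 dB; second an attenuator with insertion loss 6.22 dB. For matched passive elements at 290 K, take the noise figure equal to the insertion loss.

2.65 dB

Convert to linear (a loss of L dB is a gain of −L dB): F_i = 10^(NF_i/10), G_i = 10^(G_i,dB/10)
  Stage 1: F_1 = 10^(2.25/10) = 1.679, G_1 = 10^(12.9/10) = 19.50
  Stage 2: F_2 = 10^(6.22/10) = 4.188, G_2 = 10^(−6.22/10) = 0.2388
Friis cascade:
  F = 1.679 + (4.188 − 1)/19.50 = 1.842
NF = 10 log₁₀(1.842) = 2.65 dB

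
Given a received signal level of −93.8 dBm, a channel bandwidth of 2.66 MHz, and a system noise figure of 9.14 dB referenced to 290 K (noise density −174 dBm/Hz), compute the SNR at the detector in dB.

Noise floor: N = −174 + 10 log₁₀(B) + NF
10 log₁₀(2.66×10⁶) = 64.25 dB
N = −174 + 64.25 + 9.14 = −100.61 dBm
SNR = P_sig − N = −93.8 − (−100.61) = 6.81 dB → 6.8 dB

6.8 dB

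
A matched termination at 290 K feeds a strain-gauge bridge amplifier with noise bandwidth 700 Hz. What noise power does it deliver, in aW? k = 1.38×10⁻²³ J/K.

P_n = kTB = 1.38×10⁻²³ × 290 × 7.00×10² = 2.80×10⁻¹⁸ W = 2.80 aW

2.80 aW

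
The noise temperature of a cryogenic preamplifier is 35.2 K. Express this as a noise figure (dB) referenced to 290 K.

0.498 dB

F = 1 + T_e/T₀ = 1 + 35.2/290 = 1.12138
NF = 10 log₁₀(1.12138) = 0.498 dB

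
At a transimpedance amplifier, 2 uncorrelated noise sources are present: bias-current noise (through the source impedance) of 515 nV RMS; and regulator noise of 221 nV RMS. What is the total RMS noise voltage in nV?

Uncorrelated sources add in power (mean-square): V_tot = √(ΣV_i²)
V_tot = √[(5.15×10⁻⁷)² + (2.21×10⁻⁷)²] = 5.60×10⁻⁷ V = 560 nV

560 nV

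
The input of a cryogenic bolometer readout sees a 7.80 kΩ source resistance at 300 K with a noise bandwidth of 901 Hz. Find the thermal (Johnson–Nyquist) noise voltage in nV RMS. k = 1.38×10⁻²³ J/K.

V_n = √(4kTRB)
4kTRB = 4 × 1.38×10⁻²³ × 300 × 7.80×10³ × 9.01×10² = 1.16×10⁻¹³ V²
V_n = √(1.16×10⁻¹³) = 3.41×10⁻⁷ V = 341 nV

341 nV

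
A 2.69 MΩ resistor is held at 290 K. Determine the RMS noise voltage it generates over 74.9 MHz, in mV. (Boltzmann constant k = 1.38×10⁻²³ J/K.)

1.80 mV

V_n = √(4kTRB)
4kTRB = 4 × 1.38×10⁻²³ × 290 × 2.69×10⁶ × 7.49×10⁷ = 3.23×10⁻⁶ V²
V_n = √(3.23×10⁻⁶) = 1.80×10⁻³ V = 1.80 mV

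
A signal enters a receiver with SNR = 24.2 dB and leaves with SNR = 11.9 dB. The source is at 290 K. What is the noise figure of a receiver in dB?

12.3 dB

NF (dB) = SNR_in(dB) − SNR_out(dB) when the source is at T₀
NF = 24.2 − 11.9 = 12.3 dB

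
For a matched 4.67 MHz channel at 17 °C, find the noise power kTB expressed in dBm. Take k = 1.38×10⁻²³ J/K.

T = 17 °C + 273.15 = 290.15 K
P_n = kTB = 1.38×10⁻²³ × 290.15 × 4.67×10⁶ = 1.87×10⁻¹⁴ W
In dBm: 10 log₁₀(1.87×10⁻¹⁴ / 10⁻³) = −107.3 dBm

−107.3 dBm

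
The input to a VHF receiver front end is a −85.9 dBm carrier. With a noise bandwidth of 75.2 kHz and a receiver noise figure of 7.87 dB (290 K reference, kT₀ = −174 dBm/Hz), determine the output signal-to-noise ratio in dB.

Noise floor: N = −174 + 10 log₁₀(B) + NF
10 log₁₀(7.52×10⁴) = 48.76 dB
N = −174 + 48.76 + 7.87 = −117.37 dBm
SNR = P_sig − N = −85.9 − (−117.37) = 31.47 dB → 31.5 dB

31.5 dB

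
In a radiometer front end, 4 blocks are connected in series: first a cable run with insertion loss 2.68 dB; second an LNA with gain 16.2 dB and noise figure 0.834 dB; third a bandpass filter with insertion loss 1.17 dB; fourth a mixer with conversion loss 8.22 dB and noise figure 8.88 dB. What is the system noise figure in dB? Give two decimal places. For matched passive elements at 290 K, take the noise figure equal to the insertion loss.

Convert to linear (a loss of L dB is a gain of −L dB): F_i = 10^(NF_i/10), G_i = 10^(G_i,dB/10)
  Stage 1: F_1 = 10^(2.68/10) = 1.854, G_1 = 10^(−2.68/10) = 0.5395
  Stage 2: F_2 = 10^(0.834/10) = 1.212, G_2 = 10^(16.2/10) = 41.69
  Stage 3: F_3 = 10^(1.17/10) = 1.309, G_3 = 10^(−1.17/10) = 0.7638
  Stage 4: F_4 = 10^(8.88/10) = 7.727, G_4 = 10^(−8.22/10) = 0.1507
Friis cascade:
  F = 1.854 + (1.212 − 1)/0.5395 + (1.309 − 1)/22.49 + (7.727 − 1)/17.18 = 2.651
NF = 10 log₁₀(2.651) = 4.23 dB

4.23 dB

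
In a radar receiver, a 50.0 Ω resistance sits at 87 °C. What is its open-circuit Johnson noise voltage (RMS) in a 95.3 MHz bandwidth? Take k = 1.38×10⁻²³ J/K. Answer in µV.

T = 87 °C + 273.15 = 360.15 K
V_n = √(4kTRB)
4kTRB = 4 × 1.38×10⁻²³ × 360.15 × 5.00×10¹ × 9.53×10⁷ = 9.47×10⁻¹¹ V²
V_n = √(9.47×10⁻¹¹) = 9.73×10⁻⁶ V = 9.73 µV

9.73 µV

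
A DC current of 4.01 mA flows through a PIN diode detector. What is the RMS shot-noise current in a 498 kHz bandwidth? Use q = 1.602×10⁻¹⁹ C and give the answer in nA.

25.3 nA

I_n = √(2qI·B)
2qI·B = 2 × 1.602×10⁻¹⁹ × 4.01×10⁻³ × 4.98×10⁵ = 6.40×10⁻¹⁶ A²
I_n = √(6.40×10⁻¹⁶) = 2.53×10⁻⁸ A = 25.3 nA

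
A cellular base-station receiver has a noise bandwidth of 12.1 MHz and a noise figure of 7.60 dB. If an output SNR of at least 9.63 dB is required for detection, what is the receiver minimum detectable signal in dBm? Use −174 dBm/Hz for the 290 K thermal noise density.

Sensitivity = −174 + 10 log₁₀(B) + NF + SNR_min
= −174 + 70.83 + 7.60 + 9.63
= −85.94 dBm → −85.9 dBm

−85.9 dBm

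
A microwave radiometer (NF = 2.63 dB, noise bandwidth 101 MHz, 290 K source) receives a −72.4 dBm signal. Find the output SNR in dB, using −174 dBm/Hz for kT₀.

Noise floor: N = −174 + 10 log₁₀(B) + NF
10 log₁₀(1.01×10⁸) = 80.04 dB
N = −174 + 80.04 + 2.63 = −91.33 dBm
SNR = P_sig − N = −72.4 − (−91.33) = 18.93 dB → 18.9 dB

18.9 dB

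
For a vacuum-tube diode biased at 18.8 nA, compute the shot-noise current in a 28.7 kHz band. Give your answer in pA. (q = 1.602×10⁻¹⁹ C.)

I_n = √(2qI·B)
2qI·B = 2 × 1.602×10⁻¹⁹ × 1.88×10⁻⁸ × 2.87×10⁴ = 1.73×10⁻²² A²
I_n = √(1.73×10⁻²²) = 1.31×10⁻¹¹ A = 13.1 pA

13.1 pA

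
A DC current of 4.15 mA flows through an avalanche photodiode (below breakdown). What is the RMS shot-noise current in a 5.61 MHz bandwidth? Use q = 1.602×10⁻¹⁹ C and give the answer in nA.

86.4 nA

I_n = √(2qI·B)
2qI·B = 2 × 1.602×10⁻¹⁹ × 4.15×10⁻³ × 5.61×10⁶ = 7.46×10⁻¹⁵ A²
I_n = √(7.46×10⁻¹⁵) = 8.64×10⁻⁸ A = 86.4 nA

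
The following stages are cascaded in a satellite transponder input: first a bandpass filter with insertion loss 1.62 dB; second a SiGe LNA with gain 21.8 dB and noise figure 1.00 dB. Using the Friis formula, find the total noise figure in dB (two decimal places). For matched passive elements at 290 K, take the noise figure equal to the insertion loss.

Convert to linear (a loss of L dB is a gain of −L dB): F_i = 10^(NF_i/10), G_i = 10^(G_i,dB/10)
  Stage 1: F_1 = 10^(1.62/10) = 1.452, G_1 = 10^(−1.62/10) = 0.6887
  Stage 2: F_2 = 10^(1.00/10) = 1.259, G_2 = 10^(21.8/10) = 151.4
Friis cascade:
  F = 1.452 + (1.259 − 1)/0.6887 = 1.828
NF = 10 log₁₀(1.828) = 2.62 dB

2.62 dB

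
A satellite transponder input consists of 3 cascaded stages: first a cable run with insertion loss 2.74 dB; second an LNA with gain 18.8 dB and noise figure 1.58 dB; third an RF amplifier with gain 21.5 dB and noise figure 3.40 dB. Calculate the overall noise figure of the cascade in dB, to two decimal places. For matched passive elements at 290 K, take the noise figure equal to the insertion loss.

Convert to linear (a loss of L dB is a gain of −L dB): F_i = 10^(NF_i/10), G_i = 10^(G_i,dB/10)
  Stage 1: F_1 = 10^(2.74/10) = 1.879, G_1 = 10^(−2.74/10) = 0.5321
  Stage 2: F_2 = 10^(1.58/10) = 1.439, G_2 = 10^(18.8/10) = 75.86
  Stage 3: F_3 = 10^(3.40/10) = 2.188, G_3 = 10^(21.5/10) = 141.3
Friis cascade:
  F = 1.879 + (1.439 − 1)/0.5321 + (2.188 − 1)/40.36 = 2.733
NF = 10 log₁₀(2.733) = 4.37 dB

4.37 dB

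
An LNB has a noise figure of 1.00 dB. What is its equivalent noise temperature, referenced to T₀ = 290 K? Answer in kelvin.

F = 10^(1.00/10) = 1.25893
T_e = (F − 1)·T₀ = (1.25893 − 1) × 290 = 75.1 K

75.1 K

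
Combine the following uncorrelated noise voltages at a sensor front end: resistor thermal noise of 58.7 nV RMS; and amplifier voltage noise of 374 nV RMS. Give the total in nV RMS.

Uncorrelated sources add in power (mean-square): V_tot = √(ΣV_i²)
V_tot = √[(5.87×10⁻⁸)² + (3.74×10⁻⁷)²] = 3.79×10⁻⁷ V = 379 nV

379 nV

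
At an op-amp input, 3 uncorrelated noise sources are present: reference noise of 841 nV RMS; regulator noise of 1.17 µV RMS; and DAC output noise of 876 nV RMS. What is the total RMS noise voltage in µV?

1.69 µV

Uncorrelated sources add in power (mean-square): V_tot = √(ΣV_i²)
V_tot = √[(8.41×10⁻⁷)² + (1.17×10⁻⁶)² + (8.76×10⁻⁷)²] = 1.69×10⁻⁶ V = 1.69 µV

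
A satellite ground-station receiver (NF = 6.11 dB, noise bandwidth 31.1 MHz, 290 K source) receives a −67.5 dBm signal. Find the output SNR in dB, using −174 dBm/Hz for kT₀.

25.5 dB

Noise floor: N = −174 + 10 log₁₀(B) + NF
10 log₁₀(3.11×10⁷) = 74.93 dB
N = −174 + 74.93 + 6.11 = −92.96 dBm
SNR = P_sig − N = −67.5 − (−92.96) = 25.46 dB → 25.5 dB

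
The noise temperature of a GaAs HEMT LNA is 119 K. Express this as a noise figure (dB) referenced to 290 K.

F = 1 + T_e/T₀ = 1 + 119/290 = 1.41034
NF = 10 log₁₀(1.41034) = 1.49 dB

1.49 dB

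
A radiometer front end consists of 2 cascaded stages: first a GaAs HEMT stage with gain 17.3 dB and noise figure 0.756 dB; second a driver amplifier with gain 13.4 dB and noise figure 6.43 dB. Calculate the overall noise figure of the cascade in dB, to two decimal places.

0.98 dB

Convert to linear (a loss of L dB is a gain of −L dB): F_i = 10^(NF_i/10), G_i = 10^(G_i,dB/10)
  Stage 1: F_1 = 10^(0.756/10) = 1.190, G_1 = 10^(17.3/10) = 53.70
  Stage 2: F_2 = 10^(6.43/10) = 4.395, G_2 = 10^(13.4/10) = 21.88
Friis cascade:
  F = 1.190 + (4.395 − 1)/53.70 = 1.253
NF = 10 log₁₀(1.253) = 0.98 dB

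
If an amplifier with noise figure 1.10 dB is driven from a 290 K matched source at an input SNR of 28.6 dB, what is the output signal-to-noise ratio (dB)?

By definition F = SNR_in/SNR_out, so in dB: SNR_out = SNR_in − NF
SNR_out = 28.6 − 1.10 = 27.50 dB

27.50 dB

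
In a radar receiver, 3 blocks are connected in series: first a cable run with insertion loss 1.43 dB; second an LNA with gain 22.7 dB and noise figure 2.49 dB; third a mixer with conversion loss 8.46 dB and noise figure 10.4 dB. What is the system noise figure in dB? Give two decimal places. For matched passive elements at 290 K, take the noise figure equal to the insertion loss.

4.05 dB

Convert to linear (a loss of L dB is a gain of −L dB): F_i = 10^(NF_i/10), G_i = 10^(G_i,dB/10)
  Stage 1: F_1 = 10^(1.43/10) = 1.390, G_1 = 10^(−1.43/10) = 0.7194
  Stage 2: F_2 = 10^(2.49/10) = 1.774, G_2 = 10^(22.7/10) = 186.2
  Stage 3: F_3 = 10^(10.4/10) = 10.96, G_3 = 10^(−8.46/10) = 0.1426
Friis cascade:
  F = 1.390 + (1.774 − 1)/0.7194 + (10.96 − 1)/134.0 = 2.540
NF = 10 log₁₀(2.540) = 4.05 dB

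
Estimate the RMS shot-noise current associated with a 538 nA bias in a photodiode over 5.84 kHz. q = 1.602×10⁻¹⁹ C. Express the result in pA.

31.7 pA

I_n = √(2qI·B)
2qI·B = 2 × 1.602×10⁻¹⁹ × 5.38×10⁻⁷ × 5.84×10³ = 1.01×10⁻²¹ A²
I_n = √(1.01×10⁻²¹) = 3.17×10⁻¹¹ A = 31.7 pA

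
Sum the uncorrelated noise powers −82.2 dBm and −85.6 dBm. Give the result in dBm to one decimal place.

Convert to linear, add, convert back:
P₁ = 6.03×10⁻¹² W, P₂ = 2.75×10⁻¹² W
P_tot = 8.78×10⁻¹² W → 10 log₁₀(P_tot / 10⁻³) = −80.6 dBm

−80.6 dBm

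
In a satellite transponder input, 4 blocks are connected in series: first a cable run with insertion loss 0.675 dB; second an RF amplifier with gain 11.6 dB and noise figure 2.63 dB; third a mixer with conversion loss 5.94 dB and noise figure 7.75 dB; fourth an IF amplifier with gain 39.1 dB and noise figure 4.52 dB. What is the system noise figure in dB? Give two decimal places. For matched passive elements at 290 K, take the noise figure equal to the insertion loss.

4.94 dB

Convert to linear (a loss of L dB is a gain of −L dB): F_i = 10^(NF_i/10), G_i = 10^(G_i,dB/10)
  Stage 1: F_1 = 10^(0.675/10) = 1.168, G_1 = 10^(−0.675/10) = 0.8561
  Stage 2: F_2 = 10^(2.63/10) = 1.832, G_2 = 10^(11.6/10) = 14.45
  Stage 3: F_3 = 10^(7.75/10) = 5.957, G_3 = 10^(−5.94/10) = 0.2547
  Stage 4: F_4 = 10^(4.52/10) = 2.831, G_4 = 10^(39.1/10) = 8128
Friis cascade:
  F = 1.168 + (1.832 − 1)/0.8561 + (5.957 − 1)/12.37 + (2.831 − 1)/3.151 = 3.122
NF = 10 log₁₀(3.122) = 4.94 dB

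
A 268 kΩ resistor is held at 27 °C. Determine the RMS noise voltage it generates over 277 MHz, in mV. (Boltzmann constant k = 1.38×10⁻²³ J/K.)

1.11 mV

T = 27 °C + 273.15 = 300.15 K
V_n = √(4kTRB)
4kTRB = 4 × 1.38×10⁻²³ × 300.15 × 2.68×10⁵ × 2.77×10⁸ = 1.23×10⁻⁶ V²
V_n = √(1.23×10⁻⁶) = 1.11×10⁻³ V = 1.11 mV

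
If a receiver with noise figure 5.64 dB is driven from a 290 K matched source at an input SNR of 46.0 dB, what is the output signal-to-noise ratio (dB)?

By definition F = SNR_in/SNR_out, so in dB: SNR_out = SNR_in − NF
SNR_out = 46.0 − 5.64 = 40.36 dB

40.36 dB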